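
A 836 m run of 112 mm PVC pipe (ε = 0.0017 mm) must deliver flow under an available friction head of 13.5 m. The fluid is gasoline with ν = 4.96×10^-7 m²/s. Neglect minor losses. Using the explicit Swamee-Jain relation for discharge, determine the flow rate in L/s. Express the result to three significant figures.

Swamee-Jain (Type II): Q = -0.965·√(gD⁵h_f/L)·ln[ε/(3.7D) + √(3.17ν²L/(gD³h_f))]
√(gD⁵h_f/L) = √(9.81·0.112⁵·13.5/836) = 0.001671
ε/(3.7D) = 4.10×10^-6; √(3.17ν²L/(gD³h_f)) = 5.92×10^-5
Q = -0.965·0.001671·ln(6.330×10^-5) = 0.01559 m³/s
Check: V = 1.58 m/s, Re = 3.57×10^5, f = 0.01411, h_f = 13.4 m ≈ 13.5 m ✓

Q ≈ 15.6 L/s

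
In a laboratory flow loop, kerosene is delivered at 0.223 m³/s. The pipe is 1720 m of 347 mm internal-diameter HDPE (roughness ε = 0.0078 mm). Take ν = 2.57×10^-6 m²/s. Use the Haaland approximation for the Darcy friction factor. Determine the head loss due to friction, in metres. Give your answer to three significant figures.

h_f ≈ 20.2 m

V = 4Q/(πD²) = 4·0.223/(π·0.347²) = 2.358 m/s
Re = VD/ν = 2.358·0.347/2.57×10^-6 = 3.18×10^5 → turbulent
ε/D = 0.0078/347 = 2.25×10^-5
Haaland: f = 0.01438
h_f = f(L/D)V²/(2g) = 0.01438·(1720/0.347)·2.358²/(2·9.81) = 20.20 m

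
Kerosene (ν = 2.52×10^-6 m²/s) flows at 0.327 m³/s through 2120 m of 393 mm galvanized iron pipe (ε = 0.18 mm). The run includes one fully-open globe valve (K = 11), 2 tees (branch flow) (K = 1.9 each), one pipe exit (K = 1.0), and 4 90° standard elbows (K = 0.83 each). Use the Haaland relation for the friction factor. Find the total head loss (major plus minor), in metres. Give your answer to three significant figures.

V = 4Q/(πD²) = 2.696 m/s; V²/2g = 0.3704 m
Re = 4.20×10^5, ε/D = 4.58×10^-4 → f = 0.01746 (Haaland)
Major: h_f = f(L/D)·V²/2g = 0.01746·5394·0.3704 = 34.88 m
Minor: ΣK = 19.1; h_m = ΣK·V²/2g = 7.082 m
Total H_L = 34.88 + 7.082 = 41.96 m

H_L ≈ 42.0 m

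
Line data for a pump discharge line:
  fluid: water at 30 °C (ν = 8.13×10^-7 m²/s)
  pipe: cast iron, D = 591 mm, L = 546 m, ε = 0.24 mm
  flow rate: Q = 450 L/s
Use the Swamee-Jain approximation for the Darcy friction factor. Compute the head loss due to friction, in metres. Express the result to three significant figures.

h_f ≈ 2.09 m

V = 4Q/(πD²) = 4·0.450/(π·0.591²) = 1.640 m/s
Re = VD/ν = 1.640·0.591/8.13×10^-7 = 1.19×10^6 → turbulent
ε/D = 0.24/591 = 4.06×10^-4
Swamee-Jain: f = 0.01653
h_f = f(L/D)V²/(2g) = 0.01653·(546/0.591)·1.640²/(2·9.81) = 2.095 m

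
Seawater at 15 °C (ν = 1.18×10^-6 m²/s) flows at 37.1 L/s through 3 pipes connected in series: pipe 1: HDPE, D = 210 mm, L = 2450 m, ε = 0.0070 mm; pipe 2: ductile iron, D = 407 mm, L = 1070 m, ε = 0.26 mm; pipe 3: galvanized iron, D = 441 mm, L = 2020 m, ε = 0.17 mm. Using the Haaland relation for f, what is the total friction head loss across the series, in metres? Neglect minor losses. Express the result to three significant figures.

H ≈ 11.3 m

Pipe 1: V = 1.071 m/s, Re = 1.91×10^5, ε/D = 3.33×10^-5, f = 0.01585, h_1 = f(L/D)V²/2g = 10.82 m
Pipe 2: V = 0.2852 m/s, Re = 9.84×10^4, ε/D = 6.39×10^-4, f = 0.02067, h_2 = f(L/D)V²/2g = 0.2252 m
Pipe 3: V = 0.2429 m/s, Re = 9.08×10^4, ε/D = 3.85×10^-4, f = 0.01985, h_3 = f(L/D)V²/2g = 0.2734 m
Series → Q common, losses add: H = Σh = 11.31 m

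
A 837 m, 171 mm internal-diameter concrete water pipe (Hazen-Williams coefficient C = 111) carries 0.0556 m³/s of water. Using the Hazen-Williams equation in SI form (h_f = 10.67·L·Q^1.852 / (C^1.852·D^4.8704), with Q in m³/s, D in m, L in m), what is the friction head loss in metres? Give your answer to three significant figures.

h_f = 10.67·837·0.0556^1.852 / (111^1.852·0.171^4.8704) = 37.54 m

h_f ≈ 37.5 m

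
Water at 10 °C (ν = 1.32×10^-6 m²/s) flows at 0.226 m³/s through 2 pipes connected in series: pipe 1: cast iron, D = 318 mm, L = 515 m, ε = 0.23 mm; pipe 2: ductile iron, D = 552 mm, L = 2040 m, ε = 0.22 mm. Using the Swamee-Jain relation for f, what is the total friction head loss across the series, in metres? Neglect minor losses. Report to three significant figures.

Pipe 1: V = 2.846 m/s, Re = 6.86×10^5, ε/D = 7.23×10^-4, f = 0.01884, h_1 = f(L/D)V²/2g = 12.59 m
Pipe 2: V = 0.9444 m/s, Re = 3.95×10^5, ε/D = 3.99×10^-4, f = 0.01736, h_2 = f(L/D)V²/2g = 2.917 m
Series → Q common, losses add: H = Σh = 15.51 m

H ≈ 15.5 m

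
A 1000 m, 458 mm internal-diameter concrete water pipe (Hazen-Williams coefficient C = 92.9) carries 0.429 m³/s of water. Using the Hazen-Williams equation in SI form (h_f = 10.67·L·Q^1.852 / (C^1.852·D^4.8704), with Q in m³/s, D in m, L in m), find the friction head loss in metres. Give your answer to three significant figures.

h_f ≈ 22.6 m

h_f = 10.67·1000·0.429^1.852 / (92.9^1.852·0.458^4.8704) = 22.62 m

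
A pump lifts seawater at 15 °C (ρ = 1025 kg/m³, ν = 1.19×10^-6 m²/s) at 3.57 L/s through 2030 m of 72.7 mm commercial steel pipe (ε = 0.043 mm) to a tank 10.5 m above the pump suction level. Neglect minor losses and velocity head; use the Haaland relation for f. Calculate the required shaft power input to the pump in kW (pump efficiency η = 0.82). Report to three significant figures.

V = 4Q/(πD²) = 0.8600 m/s; Re = 5.25×10^4; ε/D = 5.91×10^-4; f = 0.02235
h_f = f(L/D)V²/2g = 23.53 m
Total head H = z + h_f = 10.5 + 23.53 = 34.03 m
P_hyd = ρgQH = 1025·9.81·0.00357·34.03 = 1.222 kW
P_shaft = P_hyd/η = 1.222/0.82 = 1.490 kW

P_shaft ≈ 1.49 kW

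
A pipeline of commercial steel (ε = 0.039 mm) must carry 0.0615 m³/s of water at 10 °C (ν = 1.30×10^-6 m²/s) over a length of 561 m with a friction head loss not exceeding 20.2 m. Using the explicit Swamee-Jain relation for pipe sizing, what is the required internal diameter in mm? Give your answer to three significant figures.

D ≈ 172 mm

Swamee-Jain (Type III): D = 0.66·[ε^1.25·(LQ²/(gh_f))^4.75 + ν·Q^9.4·(L/(gh_f))^5.2]^0.04
LQ²/(gh_f) = 0.01071; L/(gh_f) = 2.831
Term 1 = ε^1.25·(…)^4.75 = 1.35×10^-15; Term 2 = ν·Q^9.4·(…)^5.2 = 1.20×10^-15
D = 0.66·(1.35×10^-15 + 1.20×10^-15)^0.04 = 0.1721 m = 172 mm
Check: V = 2.64 m/s, Re = 3.50×10^5, f = 0.01626, h_f = 18.9 m ≈ 20.2 m ✓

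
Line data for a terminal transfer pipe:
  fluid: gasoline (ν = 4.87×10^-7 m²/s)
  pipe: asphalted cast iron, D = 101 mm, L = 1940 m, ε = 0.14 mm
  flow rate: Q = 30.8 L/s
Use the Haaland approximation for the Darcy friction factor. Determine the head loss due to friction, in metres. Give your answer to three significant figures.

h_f ≈ 313 m

V = 4Q/(πD²) = 4·0.0308/(π·0.101²) = 3.844 m/s
Re = VD/ν = 3.844·0.101/4.87×10^-7 = 7.97×10^5 → turbulent
ε/D = 0.14/101 = 0.00139
Haaland: f = 0.02160
h_f = f(L/D)V²/(2g) = 0.02160·(1940/0.101)·3.844²/(2·9.81) = 312.5 m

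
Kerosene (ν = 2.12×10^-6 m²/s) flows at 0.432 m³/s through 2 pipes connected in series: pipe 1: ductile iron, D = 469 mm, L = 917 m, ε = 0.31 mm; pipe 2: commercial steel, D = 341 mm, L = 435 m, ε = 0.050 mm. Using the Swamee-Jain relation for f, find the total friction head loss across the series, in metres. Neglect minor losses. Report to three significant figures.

H ≈ 32.6 m

Pipe 1: V = 2.501 m/s, Re = 5.53×10^5, ε/D = 6.61×10^-4, f = 0.01864, h_1 = f(L/D)V²/2g = 11.61 m
Pipe 2: V = 4.730 m/s, Re = 7.61×10^5, ε/D = 1.47×10^-4, f = 0.01443, h_2 = f(L/D)V²/2g = 21.00 m
Series → Q common, losses add: H = Σh = 32.61 m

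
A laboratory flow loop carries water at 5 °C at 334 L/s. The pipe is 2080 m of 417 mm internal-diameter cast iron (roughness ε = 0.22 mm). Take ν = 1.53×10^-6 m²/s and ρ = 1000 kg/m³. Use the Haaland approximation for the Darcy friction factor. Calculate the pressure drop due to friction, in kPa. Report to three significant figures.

Δp ≈ 262 kPa

V = 4Q/(πD²) = 4·0.334/(π·0.417²) = 2.446 m/s
Re = VD/ν = 2.446·0.417/1.53×10^-6 = 6.67×10^5 → turbulent
ε/D = 0.22/417 = 5.28×10^-4
Haaland: f = 0.01756
h_f = f(L/D)V²/(2g) = 0.01756·(2080/0.417)·2.446²/(2·9.81) = 26.70 m
Δp = ρg·h_f = 1000·9.81·26.70 = 261.9 kPa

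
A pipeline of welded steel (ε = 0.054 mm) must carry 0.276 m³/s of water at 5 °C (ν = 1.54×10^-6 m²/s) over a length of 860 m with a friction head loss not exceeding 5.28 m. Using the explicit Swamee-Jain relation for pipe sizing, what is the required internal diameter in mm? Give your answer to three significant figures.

D ≈ 437 mm

Swamee-Jain (Type III): D = 0.66·[ε^1.25·(LQ²/(gh_f))^4.75 + ν·Q^9.4·(L/(gh_f))^5.2]^0.04
LQ²/(gh_f) = 1.265; L/(gh_f) = 16.60
Term 1 = ε^1.25·(…)^4.75 = 1.41×10^-5; Term 2 = ν·Q^9.4·(…)^5.2 = 1.89×10^-5
D = 0.66·(1.41×10^-5 + 1.89×10^-5)^0.04 = 0.4368 m = 437 mm
Check: V = 1.84 m/s, Re = 5.22×10^5, f = 0.01467, h_f = 4.99 m ≈ 5.28 m ✓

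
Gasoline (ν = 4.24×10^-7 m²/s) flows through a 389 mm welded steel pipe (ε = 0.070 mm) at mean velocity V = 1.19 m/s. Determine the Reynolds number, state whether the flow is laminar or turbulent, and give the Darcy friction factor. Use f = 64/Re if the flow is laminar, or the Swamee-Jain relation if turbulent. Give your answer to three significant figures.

Re ≈ 1.09×10^6; turbulent; f ≈ 0.0145

Re = VD/ν = 1.190·0.389/4.24×10^-7 = 1.09×10^6
Re > 4000 → turbulent; ε/D = 1.80×10^-4
Swamee-Jain: f = 0.01447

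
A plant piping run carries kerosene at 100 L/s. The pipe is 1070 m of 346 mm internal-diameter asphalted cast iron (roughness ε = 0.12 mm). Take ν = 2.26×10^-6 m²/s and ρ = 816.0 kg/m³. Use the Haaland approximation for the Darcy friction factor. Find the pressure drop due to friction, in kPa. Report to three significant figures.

V = 4Q/(πD²) = 4·0.100/(π·0.346²) = 1.064 m/s
Re = VD/ν = 1.064·0.346/2.26×10^-6 = 1.63×10^5 → turbulent
ε/D = 0.12/346 = 3.47×10^-4
Haaland: f = 0.01820
h_f = f(L/D)V²/(2g) = 0.01820·(1070/0.346)·1.064²/(2·9.81) = 3.245 m
Δp = ρg·h_f = 816.0·9.81·3.245 = 25.97 kPa

Δp ≈ 26.0 kPa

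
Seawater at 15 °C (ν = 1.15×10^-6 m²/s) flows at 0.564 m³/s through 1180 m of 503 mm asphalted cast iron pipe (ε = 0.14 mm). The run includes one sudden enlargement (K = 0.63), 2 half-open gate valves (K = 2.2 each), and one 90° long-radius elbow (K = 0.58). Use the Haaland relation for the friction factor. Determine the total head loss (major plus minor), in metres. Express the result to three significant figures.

V = 4Q/(πD²) = 2.838 m/s; V²/2g = 0.4106 m
Re = 1.24×10^6, ε/D = 2.78×10^-4 → f = 0.01528 (Haaland)
Major: h_f = f(L/D)·V²/2g = 0.01528·2346·0.4106 = 14.72 m
Minor: ΣK = 5.61; h_m = ΣK·V²/2g = 2.303 m
Total H_L = 14.72 + 2.303 = 17.02 m

H_L ≈ 17.0 m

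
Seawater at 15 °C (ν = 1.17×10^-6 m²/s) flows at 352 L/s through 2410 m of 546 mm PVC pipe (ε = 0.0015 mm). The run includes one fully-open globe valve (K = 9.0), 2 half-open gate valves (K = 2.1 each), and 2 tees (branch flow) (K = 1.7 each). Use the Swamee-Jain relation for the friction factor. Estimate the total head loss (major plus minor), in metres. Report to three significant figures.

H_L ≈ 8.21 m

V = 4Q/(πD²) = 1.503 m/s; V²/2g = 0.1152 m
Re = 7.02×10^5, ε/D = 2.75×10^-6 → f = 0.01239 (Swamee-Jain)
Major: h_f = f(L/D)·V²/2g = 0.01239·4414·0.1152 = 6.299 m
Minor: ΣK = 16.6; h_m = ΣK·V²/2g = 1.912 m
Total H_L = 6.299 + 1.912 = 8.211 m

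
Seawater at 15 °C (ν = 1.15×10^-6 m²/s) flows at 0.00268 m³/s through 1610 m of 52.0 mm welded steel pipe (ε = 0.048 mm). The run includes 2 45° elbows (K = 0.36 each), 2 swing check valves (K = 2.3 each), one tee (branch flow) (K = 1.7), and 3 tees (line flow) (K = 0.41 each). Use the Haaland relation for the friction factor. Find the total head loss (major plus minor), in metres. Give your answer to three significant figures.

V = 4Q/(πD²) = 1.262 m/s; V²/2g = 0.08117 m
Re = 5.71×10^4, ε/D = 9.23×10^-4 → f = 0.02310 (Haaland)
Major: h_f = f(L/D)·V²/2g = 0.02310·30962·0.08117 = 58.05 m
Minor: ΣK = 8.25; h_m = ΣK·V²/2g = 0.6696 m
Total H_L = 58.05 + 0.6696 = 58.72 m

H_L ≈ 58.7 m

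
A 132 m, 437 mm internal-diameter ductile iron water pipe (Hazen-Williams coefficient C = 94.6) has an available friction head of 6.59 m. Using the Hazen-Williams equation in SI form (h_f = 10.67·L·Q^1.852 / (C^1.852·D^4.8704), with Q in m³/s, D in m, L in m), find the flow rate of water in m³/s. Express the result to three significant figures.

Q ≈ 0.592 m³/s

Rearranging: Q = [h_f·C^1.852·D^4.8704 / (10.67·L)]^(1/1.852)
Q = [6.59·94.6^1.852·0.437^4.8704 / (10.67·132)]^0.540 = 0.5921 m³/s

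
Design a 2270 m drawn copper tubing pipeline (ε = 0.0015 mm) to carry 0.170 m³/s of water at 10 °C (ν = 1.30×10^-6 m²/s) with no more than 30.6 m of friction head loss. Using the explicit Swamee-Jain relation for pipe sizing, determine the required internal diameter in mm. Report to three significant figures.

D ≈ 300 mm

Swamee-Jain (Type III): D = 0.66·[ε^1.25·(LQ²/(gh_f))^4.75 + ν·Q^9.4·(L/(gh_f))^5.2]^0.04
LQ²/(gh_f) = 0.2185; L/(gh_f) = 7.562
Term 1 = ε^1.25·(…)^4.75 = 3.83×10^-11; Term 2 = ν·Q^9.4·(…)^5.2 = 2.81×10^-9
D = 0.66·(3.83×10^-11 + 2.81×10^-9)^0.04 = 0.3004 m = 300 mm
Check: V = 2.40 m/s, Re = 5.54×10^5, f = 0.01294, h_f = 28.7 m ≈ 30.6 m ✓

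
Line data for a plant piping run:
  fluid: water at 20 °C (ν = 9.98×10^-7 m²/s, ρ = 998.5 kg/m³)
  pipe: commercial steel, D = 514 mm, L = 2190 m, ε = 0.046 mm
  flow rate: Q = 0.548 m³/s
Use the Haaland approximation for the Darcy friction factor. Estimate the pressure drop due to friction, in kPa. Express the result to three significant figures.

Δp ≈ 191 kPa

V = 4Q/(πD²) = 4·0.548/(π·0.514²) = 2.641 m/s
Re = VD/ν = 2.641·0.514/9.98×10^-7 = 1.36×10^6 → turbulent
ε/D = 0.046/514 = 8.95×10^-5
Haaland: f = 0.01285
h_f = f(L/D)V²/(2g) = 0.01285·(2190/0.514)·2.641²/(2·9.81) = 19.47 m
Δp = ρg·h_f = 998.5·9.81·19.47 = 190.7 kPa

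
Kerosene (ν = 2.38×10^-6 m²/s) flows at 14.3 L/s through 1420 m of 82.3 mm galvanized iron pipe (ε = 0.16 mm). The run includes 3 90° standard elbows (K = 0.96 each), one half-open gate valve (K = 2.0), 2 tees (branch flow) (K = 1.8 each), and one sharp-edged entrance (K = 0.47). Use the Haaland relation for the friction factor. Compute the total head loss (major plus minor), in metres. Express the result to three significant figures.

V = 4Q/(πD²) = 2.688 m/s; V²/2g = 0.3683 m
Re = 9.30×10^4, ε/D = 0.00194 → f = 0.02493 (Haaland)
Major: h_f = f(L/D)·V²/2g = 0.02493·17254·0.3683 = 158.4 m
Minor: ΣK = 8.95; h_m = ΣK·V²/2g = 3.296 m
Total H_L = 158.4 + 3.296 = 161.7 m

H_L ≈ 162 m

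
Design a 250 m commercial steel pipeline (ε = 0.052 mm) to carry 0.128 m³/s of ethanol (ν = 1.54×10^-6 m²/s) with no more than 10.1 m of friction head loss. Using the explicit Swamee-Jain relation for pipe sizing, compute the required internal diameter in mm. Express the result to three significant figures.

D ≈ 224 mm

Swamee-Jain (Type III): D = 0.66·[ε^1.25·(LQ²/(gh_f))^4.75 + ν·Q^9.4·(L/(gh_f))^5.2]^0.04
LQ²/(gh_f) = 0.04134; L/(gh_f) = 2.523
Term 1 = ε^1.25·(…)^4.75 = 1.18×10^-12; Term 2 = ν·Q^9.4·(…)^5.2 = 7.68×10^-13
D = 0.66·(1.18×10^-12 + 7.68×10^-13)^0.04 = 0.2245 m = 224 mm
Check: V = 3.23 m/s, Re = 4.71×10^5, f = 0.01588, h_f = 9.43 m ≈ 10.1 m ✓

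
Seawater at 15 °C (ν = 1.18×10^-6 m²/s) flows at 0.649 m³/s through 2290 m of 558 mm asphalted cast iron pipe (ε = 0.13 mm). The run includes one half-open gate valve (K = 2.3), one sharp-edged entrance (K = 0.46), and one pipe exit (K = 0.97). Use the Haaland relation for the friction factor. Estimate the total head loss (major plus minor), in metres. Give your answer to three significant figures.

H_L ≈ 23.2 m

V = 4Q/(πD²) = 2.654 m/s; V²/2g = 0.3590 m
Re = 1.25×10^6, ε/D = 2.33×10^-4 → f = 0.01481 (Haaland)
Major: h_f = f(L/D)·V²/2g = 0.01481·4104·0.3590 = 21.82 m
Minor: ΣK = 3.73; h_m = ΣK·V²/2g = 1.339 m
Total H_L = 21.82 + 1.339 = 23.16 m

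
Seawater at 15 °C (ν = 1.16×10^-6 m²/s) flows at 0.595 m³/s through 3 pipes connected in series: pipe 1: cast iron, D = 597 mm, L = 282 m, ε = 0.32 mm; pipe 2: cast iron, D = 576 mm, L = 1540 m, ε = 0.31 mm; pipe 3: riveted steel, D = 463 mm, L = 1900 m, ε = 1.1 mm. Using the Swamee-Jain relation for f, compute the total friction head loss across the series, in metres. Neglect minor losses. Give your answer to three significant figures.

Pipe 1: V = 2.126 m/s, Re = 1.09×10^6, ε/D = 5.36×10^-4, f = 0.01750, h_1 = f(L/D)V²/2g = 1.903 m
Pipe 2: V = 2.283 m/s, Re = 1.13×10^6, ε/D = 5.38×10^-4, f = 0.01749, h_2 = f(L/D)V²/2g = 12.43 m
Pipe 3: V = 3.534 m/s, Re = 1.41×10^6, ε/D = 0.00238, f = 0.02470, h_3 = f(L/D)V²/2g = 64.53 m
Series → Q common, losses add: H = Σh = 78.86 m

H ≈ 78.9 m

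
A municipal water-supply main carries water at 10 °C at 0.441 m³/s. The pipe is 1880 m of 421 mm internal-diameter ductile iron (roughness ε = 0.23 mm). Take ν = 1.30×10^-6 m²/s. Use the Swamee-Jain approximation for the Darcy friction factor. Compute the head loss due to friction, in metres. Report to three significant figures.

h_f ≈ 40.2 m

V = 4Q/(πD²) = 4·0.441/(π·0.421²) = 3.168 m/s
Re = VD/ν = 3.168·0.421/1.30×10^-6 = 1.03×10^6 → turbulent
ε/D = 0.23/421 = 5.46×10^-4
Swamee-Jain: f = 0.01759
h_f = f(L/D)V²/(2g) = 0.01759·(1880/0.421)·3.168²/(2·9.81) = 40.19 m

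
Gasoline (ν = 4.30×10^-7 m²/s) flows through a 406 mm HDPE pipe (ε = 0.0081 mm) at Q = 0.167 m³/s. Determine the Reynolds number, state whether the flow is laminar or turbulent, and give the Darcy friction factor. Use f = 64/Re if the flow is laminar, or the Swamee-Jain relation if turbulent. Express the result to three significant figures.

Re ≈ 1.22×10^6; turbulent; f ≈ 0.0118

V = 4Q/(πD²) = 1.290 m/s
Re = VD/ν = 1.290·0.406/4.30×10^-7 = 1.22×10^6
Re > 4000 → turbulent; ε/D = 2.00×10^-5
Swamee-Jain: f = 0.01176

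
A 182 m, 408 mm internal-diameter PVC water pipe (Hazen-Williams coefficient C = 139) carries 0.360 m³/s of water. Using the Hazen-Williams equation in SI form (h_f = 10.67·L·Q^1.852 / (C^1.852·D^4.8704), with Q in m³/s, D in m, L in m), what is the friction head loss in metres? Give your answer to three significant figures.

h_f = 10.67·182·0.360^1.852 / (139^1.852·0.408^4.8704) = 2.477 m

h_f ≈ 2.48 m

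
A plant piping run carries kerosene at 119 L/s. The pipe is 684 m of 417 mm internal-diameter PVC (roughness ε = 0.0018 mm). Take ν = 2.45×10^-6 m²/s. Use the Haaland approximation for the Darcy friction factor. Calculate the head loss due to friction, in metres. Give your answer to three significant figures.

h_f ≈ 1.04 m

V = 4Q/(πD²) = 4·0.119/(π·0.417²) = 0.8713 m/s
Re = VD/ν = 0.8713·0.417/2.45×10^-6 = 1.48×10^5 → turbulent
ε/D = 0.0018/417 = 4.32×10^-6
Haaland: f = 0.01646
h_f = f(L/D)V²/(2g) = 0.01646·(684/0.417)·0.8713²/(2·9.81) = 1.045 m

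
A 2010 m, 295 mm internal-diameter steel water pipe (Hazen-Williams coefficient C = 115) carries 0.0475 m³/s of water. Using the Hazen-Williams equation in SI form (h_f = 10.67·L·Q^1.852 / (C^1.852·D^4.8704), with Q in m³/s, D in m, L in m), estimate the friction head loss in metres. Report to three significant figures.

h_f = 10.67·2010·0.0475^1.852 / (115^1.852·0.295^4.8704) = 4.430 m

h_f ≈ 4.43 m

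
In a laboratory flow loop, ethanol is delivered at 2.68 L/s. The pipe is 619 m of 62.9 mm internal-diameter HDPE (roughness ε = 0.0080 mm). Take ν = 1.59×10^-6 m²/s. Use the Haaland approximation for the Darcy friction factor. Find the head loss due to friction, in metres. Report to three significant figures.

V = 4Q/(πD²) = 4·0.00268/(π·0.0629²) = 0.8625 m/s
Re = VD/ν = 0.8625·0.0629/1.59×10^-6 = 3.41×10^4 → turbulent
ε/D = 0.0080/62.9 = 1.27×10^-4
Haaland: f = 0.02290
h_f = f(L/D)V²/(2g) = 0.02290·(619/0.0629)·0.8625²/(2·9.81) = 8.545 m

h_f ≈ 8.55 m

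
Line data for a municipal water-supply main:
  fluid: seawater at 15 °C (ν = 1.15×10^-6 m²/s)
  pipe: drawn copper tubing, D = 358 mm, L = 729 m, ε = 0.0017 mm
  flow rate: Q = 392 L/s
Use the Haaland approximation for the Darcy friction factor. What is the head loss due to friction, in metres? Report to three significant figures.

h_f ≈ 17.8 m

V = 4Q/(πD²) = 4·0.392/(π·0.358²) = 3.894 m/s
Re = VD/ν = 3.894·0.358/1.15×10^-6 = 1.21×10^6 → turbulent
ε/D = 0.0017/358 = 4.75×10^-6
Haaland: f = 0.01131
h_f = f(L/D)V²/(2g) = 0.01131·(729/0.358)·3.894²/(2·9.81) = 17.81 m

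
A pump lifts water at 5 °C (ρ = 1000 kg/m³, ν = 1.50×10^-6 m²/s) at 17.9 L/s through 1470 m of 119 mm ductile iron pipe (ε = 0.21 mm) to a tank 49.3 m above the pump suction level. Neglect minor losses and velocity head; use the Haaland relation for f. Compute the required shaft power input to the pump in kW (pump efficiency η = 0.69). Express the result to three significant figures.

V = 4Q/(πD²) = 1.609 m/s; Re = 1.28×10^5; ε/D = 0.00176; f = 0.02401
h_f = f(L/D)V²/2g = 39.15 m
Total head H = z + h_f = 49.3 + 39.15 = 88.45 m
P_hyd = ρgQH = 1000·9.81·0.0179·88.45 = 15.53 kW
P_shaft = P_hyd/η = 15.53/0.69 = 22.51 kW

P_shaft ≈ 22.5 kW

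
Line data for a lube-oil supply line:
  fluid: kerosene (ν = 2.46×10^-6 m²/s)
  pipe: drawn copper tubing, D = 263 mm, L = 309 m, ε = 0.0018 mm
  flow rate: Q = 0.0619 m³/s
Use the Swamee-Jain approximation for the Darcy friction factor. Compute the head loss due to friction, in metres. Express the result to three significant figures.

h_f ≈ 1.34 m

V = 4Q/(πD²) = 4·0.0619/(π·0.263²) = 1.139 m/s
Re = VD/ν = 1.139·0.263/2.46×10^-6 = 1.22×10^5 → turbulent
ε/D = 0.0018/263 = 6.84×10^-6
Swamee-Jain: f = 0.01720
h_f = f(L/D)V²/(2g) = 0.01720·(309/0.263)·1.139²/(2·9.81) = 1.337 m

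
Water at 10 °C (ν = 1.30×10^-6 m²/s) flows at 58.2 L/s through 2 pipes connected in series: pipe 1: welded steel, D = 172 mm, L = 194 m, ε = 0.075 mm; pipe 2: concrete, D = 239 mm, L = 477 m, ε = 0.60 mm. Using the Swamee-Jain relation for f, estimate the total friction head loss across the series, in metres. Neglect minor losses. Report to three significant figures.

Pipe 1: V = 2.505 m/s, Re = 3.31×10^5, ε/D = 4.36×10^-4, f = 0.01782, h_1 = f(L/D)V²/2g = 6.427 m
Pipe 2: V = 1.297 m/s, Re = 2.39×10^5, ε/D = 0.00251, f = 0.02571, h_2 = f(L/D)V²/2g = 4.401 m
Series → Q common, losses add: H = Σh = 10.83 m

H ≈ 10.8 m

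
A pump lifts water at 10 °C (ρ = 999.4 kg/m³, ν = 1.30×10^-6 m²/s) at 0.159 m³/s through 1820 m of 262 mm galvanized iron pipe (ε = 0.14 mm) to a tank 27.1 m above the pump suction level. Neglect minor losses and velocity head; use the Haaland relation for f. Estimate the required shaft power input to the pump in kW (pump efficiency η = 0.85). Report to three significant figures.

V = 4Q/(πD²) = 2.949 m/s; Re = 5.94×10^5; ε/D = 5.34×10^-4; f = 0.01767
h_f = f(L/D)V²/2g = 54.42 m
Total head H = z + h_f = 27.1 + 54.42 = 81.52 m
P_hyd = ρgQH = 999.4·9.81·0.159·81.52 = 127.1 kW
P_shaft = P_hyd/η = 127.1/0.85 = 149.5 kW

P_shaft ≈ 150 kW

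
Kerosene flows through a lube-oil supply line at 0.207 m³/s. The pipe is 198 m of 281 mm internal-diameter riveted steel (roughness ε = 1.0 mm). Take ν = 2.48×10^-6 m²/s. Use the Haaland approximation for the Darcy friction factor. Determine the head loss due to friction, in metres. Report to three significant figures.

V = 4Q/(πD²) = 4·0.207/(π·0.281²) = 3.338 m/s
Re = VD/ν = 3.338·0.281/2.48×10^-6 = 3.78×10^5 → turbulent
ε/D = 1.0/281 = 0.00356
Haaland: f = 0.02781
h_f = f(L/D)V²/(2g) = 0.02781·(198/0.281)·3.338²/(2·9.81) = 11.13 m

h_f ≈ 11.1 m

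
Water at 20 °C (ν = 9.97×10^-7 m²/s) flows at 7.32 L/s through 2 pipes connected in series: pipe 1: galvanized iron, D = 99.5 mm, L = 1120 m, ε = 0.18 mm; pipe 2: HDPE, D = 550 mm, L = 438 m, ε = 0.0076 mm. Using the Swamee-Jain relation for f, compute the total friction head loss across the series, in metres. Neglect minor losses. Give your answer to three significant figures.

Pipe 1: V = 0.9414 m/s, Re = 9.40×10^4, ε/D = 0.00181, f = 0.02493, h_1 = f(L/D)V²/2g = 12.67 m
Pipe 2: V = 0.03081 m/s, Re = 1.70×10^4, ε/D = 1.38×10^-5, f = 0.02693, h_2 = f(L/D)V²/2g = 0.001038 m
Series → Q common, losses add: H = Σh = 12.68 m

H ≈ 12.7 m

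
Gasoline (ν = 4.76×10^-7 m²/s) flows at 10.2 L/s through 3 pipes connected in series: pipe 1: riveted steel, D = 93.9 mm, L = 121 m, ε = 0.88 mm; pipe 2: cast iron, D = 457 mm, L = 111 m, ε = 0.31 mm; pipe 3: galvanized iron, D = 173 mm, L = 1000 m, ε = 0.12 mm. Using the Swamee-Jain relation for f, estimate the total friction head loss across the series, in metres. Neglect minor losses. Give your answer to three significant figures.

H ≈ 6.46 m

Pipe 1: V = 1.473 m/s, Re = 2.91×10^5, ε/D = 0.00937, f = 0.03742, h_1 = f(L/D)V²/2g = 5.332 m
Pipe 2: V = 0.06218 m/s, Re = 5.97×10^4, ε/D = 6.78×10^-4, f = 0.02260, h_2 = f(L/D)V²/2g = 0.001082 m
Pipe 3: V = 0.4339 m/s, Re = 1.58×10^5, ε/D = 6.94×10^-4, f = 0.02027, h_3 = f(L/D)V²/2g = 1.125 m
Series → Q common, losses add: H = Σh = 6.458 m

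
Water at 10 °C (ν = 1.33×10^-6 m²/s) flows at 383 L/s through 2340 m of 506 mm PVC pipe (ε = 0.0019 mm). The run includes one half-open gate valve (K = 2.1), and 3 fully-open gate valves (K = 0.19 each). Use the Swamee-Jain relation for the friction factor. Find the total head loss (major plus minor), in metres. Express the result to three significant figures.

V = 4Q/(πD²) = 1.905 m/s; V²/2g = 0.1849 m
Re = 7.25×10^5, ε/D = 3.75×10^-6 → f = 0.01234 (Swamee-Jain)
Major: h_f = f(L/D)·V²/2g = 0.01234·4625·0.1849 = 10.55 m
Minor: ΣK = 2.67; h_m = ΣK·V²/2g = 0.4937 m
Total H_L = 10.55 + 0.4937 = 11.04 m

H_L ≈ 11.0 m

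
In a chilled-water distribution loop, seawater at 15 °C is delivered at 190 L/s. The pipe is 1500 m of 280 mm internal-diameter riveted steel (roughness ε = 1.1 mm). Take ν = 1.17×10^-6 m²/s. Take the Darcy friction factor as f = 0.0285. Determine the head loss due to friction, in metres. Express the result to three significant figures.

V = 4Q/(πD²) = 4·0.190/(π·0.280²) = 3.086 m/s
h_f = f(L/D)V²/(2g) = 0.02850·(1500/0.280)·3.086²/(2·9.81) = 74.09 m

h_f ≈ 74.1 m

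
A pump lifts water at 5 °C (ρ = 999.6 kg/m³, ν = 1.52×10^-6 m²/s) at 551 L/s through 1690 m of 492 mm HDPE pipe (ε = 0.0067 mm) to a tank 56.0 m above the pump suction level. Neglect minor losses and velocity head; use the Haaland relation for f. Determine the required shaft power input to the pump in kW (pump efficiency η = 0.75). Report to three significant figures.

V = 4Q/(πD²) = 2.898 m/s; Re = 9.38×10^5; ε/D = 1.36×10^-5; f = 0.01195
h_f = f(L/D)V²/2g = 17.58 m
Total head H = z + h_f = 56.0 + 17.58 = 73.58 m
P_hyd = ρgQH = 999.6·9.81·0.551·73.58 = 397.5 kW
P_shaft = P_hyd/η = 397.5/0.75 = 530.1 kW

P_shaft ≈ 530 kW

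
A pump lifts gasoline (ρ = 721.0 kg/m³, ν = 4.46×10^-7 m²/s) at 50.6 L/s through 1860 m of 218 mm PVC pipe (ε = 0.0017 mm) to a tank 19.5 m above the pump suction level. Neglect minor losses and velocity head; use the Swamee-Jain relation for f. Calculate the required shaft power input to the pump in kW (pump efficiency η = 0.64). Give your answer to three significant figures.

V = 4Q/(πD²) = 1.356 m/s; Re = 6.63×10^5; ε/D = 7.80×10^-6; f = 0.01261
h_f = f(L/D)V²/2g = 10.07 m
Total head H = z + h_f = 19.5 + 10.07 = 29.57 m
P_hyd = ρgQH = 721.0·9.81·0.0506·29.57 = 10.58 kW
P_shaft = P_hyd/η = 10.58/0.64 = 16.54 kW

P_shaft ≈ 16.5 kW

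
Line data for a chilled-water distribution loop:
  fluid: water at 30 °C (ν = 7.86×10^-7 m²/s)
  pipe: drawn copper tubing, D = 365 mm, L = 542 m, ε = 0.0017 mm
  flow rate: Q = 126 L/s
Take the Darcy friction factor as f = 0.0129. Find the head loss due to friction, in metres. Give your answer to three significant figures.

V = 4Q/(πD²) = 4·0.126/(π·0.365²) = 1.204 m/s
h_f = f(L/D)V²/(2g) = 0.01290·(542/0.365)·1.204²/(2·9.81) = 1.416 m

h_f ≈ 1.42 m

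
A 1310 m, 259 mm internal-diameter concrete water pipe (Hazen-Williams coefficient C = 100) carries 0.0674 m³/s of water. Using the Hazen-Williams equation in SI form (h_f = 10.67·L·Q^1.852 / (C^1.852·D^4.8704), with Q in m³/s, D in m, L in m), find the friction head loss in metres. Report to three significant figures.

h_f ≈ 13.5 m

h_f = 10.67·1310·0.0674^1.852 / (100^1.852·0.259^4.8704) = 13.48 m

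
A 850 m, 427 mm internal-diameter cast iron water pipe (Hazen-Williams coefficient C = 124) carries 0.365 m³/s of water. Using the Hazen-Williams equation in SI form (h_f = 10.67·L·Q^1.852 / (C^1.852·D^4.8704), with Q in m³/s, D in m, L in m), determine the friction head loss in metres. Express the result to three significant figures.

h_f ≈ 11.7 m

h_f = 10.67·850·0.365^1.852 / (124^1.852·0.427^4.8704) = 11.75 m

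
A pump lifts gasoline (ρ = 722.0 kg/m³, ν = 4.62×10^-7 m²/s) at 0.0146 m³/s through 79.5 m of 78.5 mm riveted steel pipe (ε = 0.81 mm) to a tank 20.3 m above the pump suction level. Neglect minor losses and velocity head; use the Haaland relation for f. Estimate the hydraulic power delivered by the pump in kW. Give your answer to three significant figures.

P_hyd ≈ 3.97 kW

V = 4Q/(πD²) = 3.017 m/s; Re = 5.13×10^5; ε/D = 0.0103; f = 0.03849
h_f = f(L/D)V²/2g = 18.08 m
Total head H = z + h_f = 20.3 + 18.08 = 38.38 m
P_hyd = ρgQH = 722.0·9.81·0.0146·38.38 = 3.969 kW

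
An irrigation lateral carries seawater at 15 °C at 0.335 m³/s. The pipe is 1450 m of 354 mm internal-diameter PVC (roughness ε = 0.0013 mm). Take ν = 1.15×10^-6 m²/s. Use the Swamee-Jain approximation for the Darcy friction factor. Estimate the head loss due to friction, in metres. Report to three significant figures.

h_f ≈ 28.1 m

V = 4Q/(πD²) = 4·0.335/(π·0.354²) = 3.404 m/s
Re = VD/ν = 3.404·0.354/1.15×10^-6 = 1.05×10^6 → turbulent
ε/D = 0.0013/354 = 3.67×10^-6
Swamee-Jain: f = 0.01161
h_f = f(L/D)V²/(2g) = 0.01161·(1450/0.354)·3.404²/(2·9.81) = 28.08 m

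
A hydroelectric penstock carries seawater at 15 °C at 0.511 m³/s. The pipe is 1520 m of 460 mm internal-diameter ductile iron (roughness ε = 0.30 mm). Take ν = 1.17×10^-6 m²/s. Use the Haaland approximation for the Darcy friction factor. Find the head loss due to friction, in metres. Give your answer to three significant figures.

V = 4Q/(πD²) = 4·0.511/(π·0.460²) = 3.075 m/s
Re = VD/ν = 3.075·0.460/1.17×10^-6 = 1.21×10^6 → turbulent
ε/D = 0.30/460 = 6.52×10^-4
Haaland: f = 0.01808
h_f = f(L/D)V²/(2g) = 0.01808·(1520/0.460)·3.075²/(2·9.81) = 28.79 m

h_f ≈ 28.8 m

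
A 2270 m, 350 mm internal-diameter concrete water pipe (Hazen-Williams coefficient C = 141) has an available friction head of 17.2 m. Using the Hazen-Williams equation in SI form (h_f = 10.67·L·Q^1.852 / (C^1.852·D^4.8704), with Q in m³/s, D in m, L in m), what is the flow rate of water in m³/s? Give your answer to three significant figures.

Rearranging: Q = [h_f·C^1.852·D^4.8704 / (10.67·L)]^(1/1.852)
Q = [17.2·141^1.852·0.350^4.8704 / (10.67·2270)]^0.540 = 0.1779 m³/s

Q ≈ 0.178 m³/s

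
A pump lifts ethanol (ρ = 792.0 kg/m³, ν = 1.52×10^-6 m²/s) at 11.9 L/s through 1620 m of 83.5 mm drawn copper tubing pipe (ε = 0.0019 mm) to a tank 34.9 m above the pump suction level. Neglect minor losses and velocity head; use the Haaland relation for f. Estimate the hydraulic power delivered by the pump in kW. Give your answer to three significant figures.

P_hyd ≈ 10.7 kW

V = 4Q/(πD²) = 2.173 m/s; Re = 1.19×10^5; ε/D = 2.28×10^-5; f = 0.01728
h_f = f(L/D)V²/2g = 80.71 m
Total head H = z + h_f = 34.9 + 80.71 = 115.6 m
P_hyd = ρgQH = 792.0·9.81·0.0119·115.6 = 10.69 kW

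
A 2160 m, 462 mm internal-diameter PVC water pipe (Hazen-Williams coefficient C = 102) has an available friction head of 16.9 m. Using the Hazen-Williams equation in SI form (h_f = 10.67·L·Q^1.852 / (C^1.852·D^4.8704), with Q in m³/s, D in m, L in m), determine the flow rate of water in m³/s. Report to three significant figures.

Q ≈ 0.272 m³/s

Rearranging: Q = [h_f·C^1.852·D^4.8704 / (10.67·L)]^(1/1.852)
Q = [16.9·102^1.852·0.462^4.8704 / (10.67·2160)]^0.540 = 0.2717 m³/s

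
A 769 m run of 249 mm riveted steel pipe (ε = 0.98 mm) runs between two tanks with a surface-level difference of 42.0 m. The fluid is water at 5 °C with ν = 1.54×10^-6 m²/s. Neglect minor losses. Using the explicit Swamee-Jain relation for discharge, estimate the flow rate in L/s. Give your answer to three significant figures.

Swamee-Jain (Type II): Q = -0.965·√(gD⁵h_f/L)·ln[ε/(3.7D) + √(3.17ν²L/(gD³h_f))]
√(gD⁵h_f/L) = √(9.81·0.249⁵·42.0/769) = 0.02265
ε/(3.7D) = 0.00106; √(3.17ν²L/(gD³h_f)) = 3.01×10^-5
Q = -0.965·0.02265·ln(0.001094) = 0.1490 m³/s
Check: V = 3.06 m/s, Re = 4.95×10^5, f = 0.02861, h_f = 42.2 m ≈ 42.0 m ✓

Q ≈ 149 L/s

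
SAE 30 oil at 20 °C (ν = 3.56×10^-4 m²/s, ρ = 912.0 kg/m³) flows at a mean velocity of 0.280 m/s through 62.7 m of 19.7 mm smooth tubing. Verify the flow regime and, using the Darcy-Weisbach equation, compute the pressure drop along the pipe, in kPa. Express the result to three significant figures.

Δp ≈ 470 kPa

Re = VD/ν = 0.280·0.01970/3.56×10^-4 = 15.5 → laminar (Re < 2300)
f = 64/Re = 4.131
h_f = f(L/D)V²/(2g) = 4.131·(62.7/0.01970)·0.280²/(2·9.81) = 52.53 m
Δp = ρg·h_f = 912.0·9.81·52.53 = 470.0 kPa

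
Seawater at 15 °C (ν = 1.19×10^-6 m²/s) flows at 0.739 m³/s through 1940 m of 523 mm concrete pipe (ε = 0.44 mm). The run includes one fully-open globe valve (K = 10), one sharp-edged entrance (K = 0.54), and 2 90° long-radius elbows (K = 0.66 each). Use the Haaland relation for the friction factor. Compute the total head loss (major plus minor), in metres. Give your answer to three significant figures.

H_L ≈ 49.8 m

V = 4Q/(πD²) = 3.440 m/s; V²/2g = 0.6031 m
Re = 1.51×10^6, ε/D = 8.41×10^-4 → f = 0.01907 (Haaland)
Major: h_f = f(L/D)·V²/2g = 0.01907·3709·0.6031 = 42.67 m
Minor: ΣK = 11.9; h_m = ΣK·V²/2g = 7.153 m
Total H_L = 42.67 + 7.153 = 49.82 m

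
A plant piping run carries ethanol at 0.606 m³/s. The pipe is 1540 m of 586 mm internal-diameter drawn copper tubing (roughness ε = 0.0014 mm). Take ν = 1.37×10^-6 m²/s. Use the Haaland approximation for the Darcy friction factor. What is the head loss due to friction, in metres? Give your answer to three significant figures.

V = 4Q/(πD²) = 4·0.606/(π·0.586²) = 2.247 m/s
Re = VD/ν = 2.247·0.586/1.37×10^-6 = 9.61×10^5 → turbulent
ε/D = 0.0014/586 = 2.39×10^-6
Haaland: f = 0.01170
h_f = f(L/D)V²/(2g) = 0.01170·(1540/0.586)·2.247²/(2·9.81) = 7.913 m

h_f ≈ 7.91 m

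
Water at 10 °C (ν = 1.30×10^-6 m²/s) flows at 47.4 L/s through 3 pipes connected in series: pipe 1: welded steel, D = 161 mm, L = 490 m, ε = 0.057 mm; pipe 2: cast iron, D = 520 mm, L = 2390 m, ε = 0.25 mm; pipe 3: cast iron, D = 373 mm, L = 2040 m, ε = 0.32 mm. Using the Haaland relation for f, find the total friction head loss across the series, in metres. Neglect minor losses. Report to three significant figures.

H ≈ 15.8 m

Pipe 1: V = 2.328 m/s, Re = 2.88×10^5, ε/D = 3.54×10^-4, f = 0.01723, h_1 = f(L/D)V²/2g = 14.49 m
Pipe 2: V = 0.2232 m/s, Re = 8.93×10^4, ε/D = 4.81×10^-4, f = 0.02029, h_2 = f(L/D)V²/2g = 0.2368 m
Pipe 3: V = 0.4338 m/s, Re = 1.24×10^5, ε/D = 8.58×10^-4, f = 0.02104, h_3 = f(L/D)V²/2g = 1.103 m
Series → Q common, losses add: H = Σh = 15.83 m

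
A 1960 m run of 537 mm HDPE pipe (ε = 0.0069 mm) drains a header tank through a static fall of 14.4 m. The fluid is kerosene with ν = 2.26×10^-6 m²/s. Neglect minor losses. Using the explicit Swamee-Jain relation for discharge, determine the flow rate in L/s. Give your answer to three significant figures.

Swamee-Jain (Type II): Q = -0.965·√(gD⁵h_f/L)·ln[ε/(3.7D) + √(3.17ν²L/(gD³h_f))]
√(gD⁵h_f/L) = √(9.81·0.537⁵·14.4/1960) = 0.05673
ε/(3.7D) = 3.47×10^-6; √(3.17ν²L/(gD³h_f)) = 3.81×10^-5
Q = -0.965·0.05673·ln(4.156×10^-5) = 0.5523 m³/s
Check: V = 2.44 m/s, Re = 5.79×10^5, f = 0.01298, h_f = 14.4 m ≈ 14.4 m ✓

Q ≈ 552 L/s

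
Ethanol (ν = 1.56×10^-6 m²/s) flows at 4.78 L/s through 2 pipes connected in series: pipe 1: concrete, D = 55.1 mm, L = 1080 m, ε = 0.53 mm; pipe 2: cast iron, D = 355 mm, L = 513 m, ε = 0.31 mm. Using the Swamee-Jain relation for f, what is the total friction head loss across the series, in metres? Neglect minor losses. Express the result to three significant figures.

H ≈ 155 m

Pipe 1: V = 2.005 m/s, Re = 7.08×10^4, ε/D = 0.00962, f = 0.03858, h_1 = f(L/D)V²/2g = 154.9 m
Pipe 2: V = 0.04829 m/s, Re = 1.10×10^4, ε/D = 8.73×10^-4, f = 0.03173, h_2 = f(L/D)V²/2g = 0.005451 m
Series → Q common, losses add: H = Σh = 154.9 m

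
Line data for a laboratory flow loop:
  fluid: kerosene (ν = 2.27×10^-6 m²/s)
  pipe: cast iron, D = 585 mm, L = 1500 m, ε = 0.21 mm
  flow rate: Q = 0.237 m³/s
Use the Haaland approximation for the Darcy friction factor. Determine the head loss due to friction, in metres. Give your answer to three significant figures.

h_f ≈ 1.79 m

V = 4Q/(πD²) = 4·0.237/(π·0.585²) = 0.8818 m/s
Re = VD/ν = 0.8818·0.585/2.27×10^-6 = 2.27×10^5 → turbulent
ε/D = 0.21/585 = 3.59×10^-4
Haaland: f = 0.01763
h_f = f(L/D)V²/(2g) = 0.01763·(1500/0.585)·0.8818²/(2·9.81) = 1.791 m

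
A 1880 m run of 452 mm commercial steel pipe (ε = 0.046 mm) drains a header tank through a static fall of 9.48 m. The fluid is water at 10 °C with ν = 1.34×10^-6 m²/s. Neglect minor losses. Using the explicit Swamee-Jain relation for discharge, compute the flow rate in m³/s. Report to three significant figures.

Swamee-Jain (Type II): Q = -0.965·√(gD⁵h_f/L)·ln[ε/(3.7D) + √(3.17ν²L/(gD³h_f))]
√(gD⁵h_f/L) = √(9.81·0.452⁵·9.48/1880) = 0.03055
ε/(3.7D) = 2.75×10^-5; √(3.17ν²L/(gD³h_f)) = 3.53×10^-5
Q = -0.965·0.03055·ln(6.280×10^-5) = 0.2852 m³/s
Check: V = 1.78 m/s, Re = 6.00×10^5, f = 0.01420, h_f = 9.51 m ≈ 9.48 m ✓

Q ≈ 0.285 m³/s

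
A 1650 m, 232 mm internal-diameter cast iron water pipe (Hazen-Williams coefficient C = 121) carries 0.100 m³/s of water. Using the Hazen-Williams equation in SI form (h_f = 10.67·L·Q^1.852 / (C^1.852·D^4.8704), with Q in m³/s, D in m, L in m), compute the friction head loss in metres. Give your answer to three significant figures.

h_f = 10.67·1650·0.100^1.852 / (121^1.852·0.232^4.8704) = 42.33 m

h_f ≈ 42.3 m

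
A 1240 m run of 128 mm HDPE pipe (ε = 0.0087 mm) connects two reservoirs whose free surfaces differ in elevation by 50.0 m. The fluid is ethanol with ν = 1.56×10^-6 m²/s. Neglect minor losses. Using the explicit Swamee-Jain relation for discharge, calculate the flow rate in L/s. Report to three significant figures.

Q ≈ 32.3 L/s

Swamee-Jain (Type II): Q = -0.965·√(gD⁵h_f/L)·ln[ε/(3.7D) + √(3.17ν²L/(gD³h_f))]
√(gD⁵h_f/L) = √(9.81·0.128⁵·50.0/1240) = 0.003687
ε/(3.7D) = 1.84×10^-5; √(3.17ν²L/(gD³h_f)) = 9.64×10^-5
Q = -0.965·0.003687·ln(1.148×10^-4) = 0.03228 m³/s
Check: V = 2.51 m/s, Re = 2.06×10^5, f = 0.01605, h_f = 49.9 m ≈ 50.0 m ✓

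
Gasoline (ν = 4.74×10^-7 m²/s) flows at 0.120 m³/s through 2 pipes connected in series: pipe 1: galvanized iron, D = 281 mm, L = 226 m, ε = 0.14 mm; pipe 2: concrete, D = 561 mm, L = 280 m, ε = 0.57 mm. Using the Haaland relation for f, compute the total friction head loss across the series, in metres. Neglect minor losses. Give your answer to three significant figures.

Pipe 1: V = 1.935 m/s, Re = 1.15×10^6, ε/D = 4.98×10^-4, f = 0.01711, h_1 = f(L/D)V²/2g = 2.625 m
Pipe 2: V = 0.4855 m/s, Re = 5.75×10^5, ε/D = 0.00102, f = 0.02020, h_2 = f(L/D)V²/2g = 0.1211 m
Series → Q common, losses add: H = Σh = 2.747 m

H ≈ 2.75 m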